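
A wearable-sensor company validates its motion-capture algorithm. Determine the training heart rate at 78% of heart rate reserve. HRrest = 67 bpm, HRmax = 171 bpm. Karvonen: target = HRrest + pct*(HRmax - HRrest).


Target = HRrest + pct*(HRmax - HRrest)
Heart rate reserve = HRmax - HRrest = 171 - 67 = 104 bpm
Fraction = 78% = 0.78
Target = 67 + 0.78 * 104
Target = 67 + 81.12 = 148.12 bpm

148.12 bpm


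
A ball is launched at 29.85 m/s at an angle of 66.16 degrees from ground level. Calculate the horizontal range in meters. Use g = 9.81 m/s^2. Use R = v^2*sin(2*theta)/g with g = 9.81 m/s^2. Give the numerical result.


R = v^2 * sin(2*theta) / g
Convert angle to radians: theta = 66.16 deg = 1.1547 rad
sin(2*theta) = sin(2.3094) = 0.7394
R = 29.85^2 * 0.7394 / 9.81
R = 891.0225 * 0.7394 / 9.81 = 67.1579 m

67.1579 m


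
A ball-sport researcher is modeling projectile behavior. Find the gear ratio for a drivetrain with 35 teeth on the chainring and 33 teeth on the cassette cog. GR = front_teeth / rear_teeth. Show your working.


GR = front_teeth / rear_teeth
GR = 35 / 33
GR = 1.0606

1.0606


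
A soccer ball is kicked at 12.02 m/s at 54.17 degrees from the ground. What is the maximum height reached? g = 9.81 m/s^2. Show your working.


H = (v*sin(theta))^2 / (2*g)
vy = v*sin(theta) = 12.02 * sin(54.17 deg) = 9.7453 m/s
H = vy^2 / (2*g) = 94.971 / (2*9.81)
H = 94.971 / 19.62 = 4.8405 m

4.8405 m


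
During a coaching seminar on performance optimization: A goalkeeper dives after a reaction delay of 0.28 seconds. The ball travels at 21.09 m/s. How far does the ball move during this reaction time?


d = v * t
d = 21.09 * 0.28
d = 5.9052 m

5.9052 m


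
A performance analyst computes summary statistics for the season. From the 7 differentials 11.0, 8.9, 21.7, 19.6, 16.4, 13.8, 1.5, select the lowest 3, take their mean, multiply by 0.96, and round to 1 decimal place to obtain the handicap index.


All differentials: 11.0, 8.9, 21.7, 19.6, 16.4, 13.8, 1.5
Sorted: 1.5, 8.9, 11.0, 13.8, 16.4, 19.6, 21.7
Best 3: 1.5, 8.9, 11.0
Average of best = 21.4 / 3 = 7.1333
Raw index = 7.1333 * 0.96 = 6.848
Handicap index = round(6.848, 1) = 6.8

6.8


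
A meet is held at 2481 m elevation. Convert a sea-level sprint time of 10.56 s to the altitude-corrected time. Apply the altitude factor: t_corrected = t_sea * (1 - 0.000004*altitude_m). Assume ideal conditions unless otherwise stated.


Correction factor = 1 - 0.000004 * 2481 = 0.990076
t_corrected = t_sea * factor = 10.56 * 0.990076
t_corrected = 10.4552 s

10.4552 s


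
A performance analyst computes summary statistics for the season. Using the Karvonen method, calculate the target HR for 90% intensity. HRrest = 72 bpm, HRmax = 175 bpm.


Target = HRrest + pct*(HRmax - HRrest)
Heart rate reserve = HRmax - HRrest = 175 - 72 = 103 bpm
Fraction = 90% = 0.9
Target = 72 + 0.9 * 103
Target = 72 + 92.7 = 164.7 bpm

164.7 bpm


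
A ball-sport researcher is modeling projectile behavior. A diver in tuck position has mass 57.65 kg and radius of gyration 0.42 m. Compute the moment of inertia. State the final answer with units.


I = m * k^2
I = 57.65 * 0.42^2
I = 57.65 * 0.1764 = 10.1695 kg*m^2

10.1695 kg*m^2


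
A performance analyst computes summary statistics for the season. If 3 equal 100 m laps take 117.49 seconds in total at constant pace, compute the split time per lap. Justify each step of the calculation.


Split time = total_time / n_laps = 117.49 / 3
Split time = 39.1633 s per lap

39.1633 s


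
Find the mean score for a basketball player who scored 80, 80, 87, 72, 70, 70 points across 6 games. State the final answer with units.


Average = sum / n
Sum = 459
Average = 459 / 6 = 76.5

76.5


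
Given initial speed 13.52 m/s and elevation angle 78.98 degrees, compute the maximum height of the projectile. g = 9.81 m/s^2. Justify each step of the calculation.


H = (v*sin(theta))^2 / (2*g)
vy = v*sin(theta) = 13.52 * sin(78.98 deg) = 13.2707 m/s
H = vy^2 / (2*g) = 176.1114 / (2*9.81)
H = 176.1114 / 19.62 = 8.9761 m

8.9761 m


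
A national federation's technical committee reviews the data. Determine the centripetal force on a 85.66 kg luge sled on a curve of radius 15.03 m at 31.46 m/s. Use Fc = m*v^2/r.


Fc = m * v^2 / r
v^2 = 31.46^2 = 989.7316
Fc = 85.66 * 989.7316 / 15.03
Fc = 84780.4089 / 15.03 = 5640.7458 N

5640.7458 N


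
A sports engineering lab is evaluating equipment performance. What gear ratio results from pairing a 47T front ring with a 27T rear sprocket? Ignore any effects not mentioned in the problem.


GR = front_teeth / rear_teeth
GR = 47 / 27
GR = 1.7407

1.7407


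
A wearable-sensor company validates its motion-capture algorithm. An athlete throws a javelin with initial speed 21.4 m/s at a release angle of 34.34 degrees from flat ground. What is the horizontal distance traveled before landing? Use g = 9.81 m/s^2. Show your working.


R = v^2 * sin(2*theta) / g
Convert angle to radians: theta = 34.34 deg = 0.5993 rad
sin(2*theta) = sin(1.1987) = 0.9316
R = 21.4^2 * 0.9316 / 9.81
R = 457.96 * 0.9316 / 9.81 = 43.4882 m

43.4882 m


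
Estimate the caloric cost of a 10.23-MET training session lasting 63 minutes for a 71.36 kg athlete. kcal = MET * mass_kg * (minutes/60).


kcal = MET * mass * time_hr
Convert time: 63 min = 1.05 hr
kcal = 10.23 * 71.36 * 1.05
kcal = 766.5134 kcal

766.5134 kcal


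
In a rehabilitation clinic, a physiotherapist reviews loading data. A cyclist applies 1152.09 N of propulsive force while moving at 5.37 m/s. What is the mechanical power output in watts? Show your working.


P = F * v
P = 1152.09 * 5.37
P = 6186.7233 W

6186.7233 W


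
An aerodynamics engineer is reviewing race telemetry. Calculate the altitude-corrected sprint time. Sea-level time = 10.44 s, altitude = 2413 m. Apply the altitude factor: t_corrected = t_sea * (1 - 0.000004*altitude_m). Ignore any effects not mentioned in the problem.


Correction factor = 1 - 0.000004 * 2413 = 0.990348
t_corrected = t_sea * factor = 10.44 * 0.990348
t_corrected = 10.3392 s

10.3392 s


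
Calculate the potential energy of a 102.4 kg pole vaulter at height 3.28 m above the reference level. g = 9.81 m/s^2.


PE = m * g * h
PE = 102.4 * 9.81 * 3.28
PE = 1004.544 * 3.28 = 3294.9043 J

3294.9043 J


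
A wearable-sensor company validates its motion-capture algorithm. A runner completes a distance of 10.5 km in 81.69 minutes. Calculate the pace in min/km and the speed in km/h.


Pace = time / distance = 81.69 min / 10.5 km = 7.78 min/km
Speed = distance / time_in_hours = 10.5 / 1.3615 hr
Speed = 7.7121 km/h

7.78 min/km, 7.7121 km/h


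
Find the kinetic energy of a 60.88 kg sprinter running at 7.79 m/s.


KE = 0.5 * m * v^2
KE = 0.5 * 60.88 * 7.79^2
KE = 0.5 * 60.88 * 60.6841 = 1847.224 J

1847.224 J


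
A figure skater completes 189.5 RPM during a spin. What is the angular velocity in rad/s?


omega = RPM * 2 * pi / 60
omega = 189.5 * 2 * 3.14159 / 60
omega = 1190.6636 / 60 = 19.8444 rad/s

19.8444 rad/s


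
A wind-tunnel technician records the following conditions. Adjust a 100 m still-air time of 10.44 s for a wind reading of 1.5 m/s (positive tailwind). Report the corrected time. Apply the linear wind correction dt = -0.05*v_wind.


dt = -0.05 * v_wind = -0.05 * 1.5 = -0.075 s
t_corrected = t_still + dt = 10.44 + (-0.075)
t_corrected = 10.365 s

10.365 s


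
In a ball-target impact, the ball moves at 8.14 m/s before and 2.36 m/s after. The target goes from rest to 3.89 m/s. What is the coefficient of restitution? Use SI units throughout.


e = (v2_after - v1_after) / (v1_before - v2_before)
Numerator = 3.89 - 2.36 = 1.53
Denominator = 8.14 - 0 = 8.14
e = 1.53 / 8.14 = 0.188

0.188


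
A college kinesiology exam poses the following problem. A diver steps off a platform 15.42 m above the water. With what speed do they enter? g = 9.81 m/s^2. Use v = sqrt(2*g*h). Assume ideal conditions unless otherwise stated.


v = sqrt(2 * g * h)
v = sqrt(2 * 9.81 * 15.42)
v = sqrt(302.5404) = 17.3937 m/s

17.3937 m/s


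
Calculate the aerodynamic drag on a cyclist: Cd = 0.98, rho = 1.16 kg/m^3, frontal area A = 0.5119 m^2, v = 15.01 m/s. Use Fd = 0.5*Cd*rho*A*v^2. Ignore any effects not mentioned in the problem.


Fd = 0.5 * Cd * rho * A * v^2
Fd = 0.5 * 0.98 * 1.16 * 0.5119 * 15.01^2
v^2 = 225.3001
Fd = 0.5 * 0.98 * 1.16 * 0.5119 * 225.3001 = 65.5542 N

65.5542 N


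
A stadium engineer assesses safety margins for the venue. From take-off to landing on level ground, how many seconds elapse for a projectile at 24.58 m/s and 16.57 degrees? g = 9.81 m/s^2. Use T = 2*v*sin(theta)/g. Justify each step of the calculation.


T = 2*v*sin(theta)/g
sin(theta) = sin(16.57 deg) = 0.2852
T = 2*24.58*0.2852 / 9.81
T = 14.0198 / 9.81 = 1.4291 s

1.4291 s


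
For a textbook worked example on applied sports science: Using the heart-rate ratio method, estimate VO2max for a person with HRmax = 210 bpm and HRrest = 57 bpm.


VO2max = 15.3 * HRmax / HRrest
VO2max = 15.3 * 210 / 57
VO2max = 3213 / 57 = 56.3684 mL/kg/min

56.3684 mL/kg/min


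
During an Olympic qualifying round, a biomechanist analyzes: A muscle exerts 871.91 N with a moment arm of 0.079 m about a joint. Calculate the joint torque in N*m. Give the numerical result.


tau = F * d
tau = 871.91 * 0.079
tau = 68.8809 N*m

68.8809 N*m


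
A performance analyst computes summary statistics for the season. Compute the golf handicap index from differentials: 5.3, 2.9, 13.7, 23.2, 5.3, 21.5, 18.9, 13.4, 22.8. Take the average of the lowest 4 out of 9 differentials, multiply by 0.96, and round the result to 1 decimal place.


All differentials: 5.3, 2.9, 13.7, 23.2, 5.3, 21.5, 18.9, 13.4, 22.8
Sorted: 2.9, 5.3, 5.3, 13.4, 13.7, 18.9, 21.5, 22.8, 23.2
Best 4: 2.9, 5.3, 5.3, 13.4
Average of best = 26.9 / 4 = 6.725
Raw index = 6.725 * 0.96 = 6.456
Handicap index = round(6.456, 1) = 6.5

6.5


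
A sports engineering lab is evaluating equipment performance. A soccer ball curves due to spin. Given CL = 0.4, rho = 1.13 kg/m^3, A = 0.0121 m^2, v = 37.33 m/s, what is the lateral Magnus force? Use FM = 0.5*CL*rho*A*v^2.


FM = 0.5 * CL * rho * A * v^2
FM = 0.5 * 0.4 * 1.13 * 0.0121 * 37.33^2
v^2 = 1393.5289
FM = 0.5 * 0.4 * 1.13 * 0.0121 * 1393.5289 = 3.8107 N

3.8107 N


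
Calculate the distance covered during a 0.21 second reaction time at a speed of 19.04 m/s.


d = v * t
d = 19.04 * 0.21
d = 3.9984 m

3.9984 m


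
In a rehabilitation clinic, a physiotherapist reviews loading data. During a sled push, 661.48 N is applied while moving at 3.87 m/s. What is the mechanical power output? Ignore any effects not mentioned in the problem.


P = F * v
P = 661.48 * 3.87
P = 2559.9276 W

2559.9276 W


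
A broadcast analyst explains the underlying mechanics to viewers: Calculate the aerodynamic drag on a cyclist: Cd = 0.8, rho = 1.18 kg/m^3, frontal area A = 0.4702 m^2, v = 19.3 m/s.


Fd = 0.5 * Cd * rho * A * v^2
Fd = 0.5 * 0.8 * 1.18 * 0.4702 * 19.3^2
v^2 = 372.49
Fd = 0.5 * 0.8 * 1.18 * 0.4702 * 372.49 = 82.6683 N

82.6683 N


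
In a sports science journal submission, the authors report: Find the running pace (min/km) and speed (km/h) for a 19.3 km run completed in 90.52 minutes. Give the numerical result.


Pace = time / distance = 90.52 min / 19.3 km = 4.6902 min/km
Speed = distance / time_in_hours = 19.3 / 1.5087 hr
Speed = 12.7928 km/h

4.6902 min/km, 12.7928 km/h


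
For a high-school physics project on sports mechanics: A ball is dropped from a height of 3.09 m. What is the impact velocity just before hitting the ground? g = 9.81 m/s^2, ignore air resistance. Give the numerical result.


v = sqrt(2 * g * h)
v = sqrt(2 * 9.81 * 3.09)
v = sqrt(60.6258) = 7.7863 m/s

7.7863 m/s


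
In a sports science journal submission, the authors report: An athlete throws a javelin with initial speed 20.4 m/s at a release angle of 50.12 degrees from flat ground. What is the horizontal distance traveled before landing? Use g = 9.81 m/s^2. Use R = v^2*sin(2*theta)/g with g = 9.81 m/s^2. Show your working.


R = v^2 * sin(2*theta) / g
Convert angle to radians: theta = 50.12 deg = 0.8748 rad
sin(2*theta) = sin(1.7495) = 0.9841
R = 20.4^2 * 0.9841 / 9.81
R = 416.16 * 0.9841 / 9.81 = 41.7463 m

41.7463 m


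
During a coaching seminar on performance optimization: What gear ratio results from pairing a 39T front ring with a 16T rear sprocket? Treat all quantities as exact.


GR = front_teeth / rear_teeth
GR = 39 / 16
GR = 2.4375

2.4375


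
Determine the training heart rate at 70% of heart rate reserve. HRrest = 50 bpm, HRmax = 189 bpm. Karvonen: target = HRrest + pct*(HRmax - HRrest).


Target = HRrest + pct*(HRmax - HRrest)
Heart rate reserve = HRmax - HRrest = 189 - 50 = 139 bpm
Fraction = 70% = 0.7
Target = 50 + 0.7 * 139
Target = 50 + 97.3 = 147.3 bpm

147.3 bpm


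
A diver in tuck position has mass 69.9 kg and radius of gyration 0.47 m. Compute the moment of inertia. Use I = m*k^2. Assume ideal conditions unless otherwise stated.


I = m * k^2
I = 69.9 * 0.47^2
I = 69.9 * 0.2209 = 15.4409 kg*m^2

15.4409 kg*m^2


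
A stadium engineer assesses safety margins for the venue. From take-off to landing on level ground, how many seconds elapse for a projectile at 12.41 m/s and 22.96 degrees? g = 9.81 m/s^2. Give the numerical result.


T = 2*v*sin(theta)/g
sin(theta) = sin(22.96 deg) = 0.3901
T = 2*12.41*0.3901 / 9.81
T = 9.682 / 9.81 = 0.987 s

0.987 s


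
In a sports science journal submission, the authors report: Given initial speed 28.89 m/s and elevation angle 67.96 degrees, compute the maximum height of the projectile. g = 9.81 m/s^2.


H = (v*sin(theta))^2 / (2*g)
vy = v*sin(theta) = 28.89 * sin(67.96 deg) = 26.7788 m/s
H = vy^2 / (2*g) = 717.103 / (2*9.81)
H = 717.103 / 19.62 = 36.5496 m

36.5496 m


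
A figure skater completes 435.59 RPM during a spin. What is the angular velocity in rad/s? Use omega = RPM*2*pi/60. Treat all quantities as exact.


omega = RPM * 2 * pi / 60
omega = 435.59 * 2 * 3.14159 / 60
omega = 2736.8927 / 60 = 45.6149 rad/s

45.6149 rad/s


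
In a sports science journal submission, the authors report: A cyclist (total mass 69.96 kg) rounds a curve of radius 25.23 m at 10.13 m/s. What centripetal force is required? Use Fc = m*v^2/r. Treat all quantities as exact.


Fc = m * v^2 / r
v^2 = 10.13^2 = 102.6169
Fc = 69.96 * 102.6169 / 25.23
Fc = 7179.0783 / 25.23 = 284.5453 N

284.5453 N


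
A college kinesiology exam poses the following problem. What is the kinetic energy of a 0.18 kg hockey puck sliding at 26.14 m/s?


KE = 0.5 * m * v^2
KE = 0.5 * 0.18 * 26.14^2
KE = 0.5 * 0.18 * 683.2996 = 61.497 J

61.497 J


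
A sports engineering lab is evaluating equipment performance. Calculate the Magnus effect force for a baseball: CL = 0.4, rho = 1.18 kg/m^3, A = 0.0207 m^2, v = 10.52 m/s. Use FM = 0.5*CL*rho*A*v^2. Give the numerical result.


FM = 0.5 * CL * rho * A * v^2
FM = 0.5 * 0.4 * 1.18 * 0.0207 * 10.52^2
v^2 = 110.6704
FM = 0.5 * 0.4 * 1.18 * 0.0207 * 110.6704 = 0.5406 N

0.5406 N


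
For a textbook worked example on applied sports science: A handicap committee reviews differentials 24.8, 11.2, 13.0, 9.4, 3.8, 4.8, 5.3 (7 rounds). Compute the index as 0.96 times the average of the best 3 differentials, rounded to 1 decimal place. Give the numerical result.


All differentials: 24.8, 11.2, 13.0, 9.4, 3.8, 4.8, 5.3
Sorted: 3.8, 4.8, 5.3, 9.4, 11.2, 13.0, 24.8
Best 3: 3.8, 4.8, 5.3
Average of best = 13.9 / 3 = 4.6333
Raw index = 4.6333 * 0.96 = 4.448
Handicap index = round(4.448, 1) = 4.4

4.4


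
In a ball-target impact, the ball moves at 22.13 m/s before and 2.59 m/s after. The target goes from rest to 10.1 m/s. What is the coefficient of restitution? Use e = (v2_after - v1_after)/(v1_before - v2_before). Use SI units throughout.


e = (v2_after - v1_after) / (v1_before - v2_before)
Numerator = 10.1 - 2.59 = 7.51
Denominator = 22.13 - 0 = 22.13
e = 7.51 / 22.13 = 0.3394

0.3394


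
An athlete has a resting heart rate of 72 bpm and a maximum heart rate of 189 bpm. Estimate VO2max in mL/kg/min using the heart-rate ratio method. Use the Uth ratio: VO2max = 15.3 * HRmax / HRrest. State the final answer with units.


VO2max = 15.3 * HRmax / HRrest
VO2max = 15.3 * 189 / 72
VO2max = 2891.7 / 72 = 40.1625 mL/kg/min

40.1625 mL/kg/min


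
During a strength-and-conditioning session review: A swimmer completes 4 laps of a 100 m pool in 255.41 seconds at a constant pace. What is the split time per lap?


Split time = total_time / n_laps = 255.41 / 4
Split time = 63.8525 s per lap

63.8525 s


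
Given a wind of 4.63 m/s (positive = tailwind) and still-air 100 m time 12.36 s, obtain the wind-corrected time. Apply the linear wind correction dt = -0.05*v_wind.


dt = -0.05 * v_wind = -0.05 * 4.63 = -0.2315 s
t_corrected = t_still + dt = 12.36 + (-0.2315)
t_corrected = 12.1285 s

12.1285 s


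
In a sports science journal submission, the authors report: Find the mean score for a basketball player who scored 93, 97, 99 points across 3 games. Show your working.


Average = sum / n
Sum = 289
Average = 289 / 3 = 96.3333

96.3333


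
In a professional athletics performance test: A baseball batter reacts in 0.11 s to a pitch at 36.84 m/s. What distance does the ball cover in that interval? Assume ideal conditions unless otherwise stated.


d = v * t
d = 36.84 * 0.11
d = 4.0524 m

4.0524 m


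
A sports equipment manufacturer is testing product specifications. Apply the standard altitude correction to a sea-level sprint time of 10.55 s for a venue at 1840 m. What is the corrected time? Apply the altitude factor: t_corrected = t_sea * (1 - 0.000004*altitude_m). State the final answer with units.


Correction factor = 1 - 0.000004 * 1840 = 0.99264
t_corrected = t_sea * factor = 10.55 * 0.99264
t_corrected = 10.4724 s

10.4724 s


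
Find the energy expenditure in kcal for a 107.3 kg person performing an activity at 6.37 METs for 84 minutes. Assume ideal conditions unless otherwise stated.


kcal = MET * mass * time_hr
Convert time: 84 min = 1.4 hr
kcal = 6.37 * 107.3 * 1.4
kcal = 956.9014 kcal

956.9014 kcal


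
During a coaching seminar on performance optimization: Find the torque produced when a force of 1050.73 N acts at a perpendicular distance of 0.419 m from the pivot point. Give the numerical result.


tau = F * d
tau = 1050.73 * 0.419
tau = 440.2559 N*m

440.2559 N*m


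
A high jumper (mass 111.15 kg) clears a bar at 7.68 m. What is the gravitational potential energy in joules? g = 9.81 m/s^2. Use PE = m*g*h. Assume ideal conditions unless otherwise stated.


PE = m * g * h
PE = 111.15 * 9.81 * 7.68
PE = 1090.3815 * 7.68 = 8374.1299 J

8374.1299 J


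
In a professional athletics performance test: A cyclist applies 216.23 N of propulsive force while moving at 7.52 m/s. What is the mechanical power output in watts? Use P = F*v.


P = F * v
P = 216.23 * 7.52
P = 1626.0496 W

1626.0496 W


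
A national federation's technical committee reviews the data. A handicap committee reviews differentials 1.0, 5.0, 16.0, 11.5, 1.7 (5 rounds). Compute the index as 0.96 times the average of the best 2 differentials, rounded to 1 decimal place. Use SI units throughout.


All differentials: 1.0, 5.0, 16.0, 11.5, 1.7
Sorted: 1.0, 1.7, 5.0, 11.5, 16.0
Best 2: 1.0, 1.7
Average of best = 2.7 / 2 = 1.35
Raw index = 1.35 * 0.96 = 1.296
Handicap index = round(1.296, 1) = 1.3

1.3


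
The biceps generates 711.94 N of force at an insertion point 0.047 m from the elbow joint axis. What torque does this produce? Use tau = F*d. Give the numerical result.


tau = F * d
tau = 711.94 * 0.047
tau = 33.4612 N*m

33.4612 N*m


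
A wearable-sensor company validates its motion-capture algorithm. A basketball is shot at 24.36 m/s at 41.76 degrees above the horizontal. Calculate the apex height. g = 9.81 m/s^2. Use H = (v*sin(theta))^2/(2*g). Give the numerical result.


H = (v*sin(theta))^2 / (2*g)
vy = v*sin(theta) = 24.36 * sin(41.76 deg) = 16.224 m/s
H = vy^2 / (2*g) = 263.2198 / (2*9.81)
H = 263.2198 / 19.62 = 13.4159 m

13.4159 m


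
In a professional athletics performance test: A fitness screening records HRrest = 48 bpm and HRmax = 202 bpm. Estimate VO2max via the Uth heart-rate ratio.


VO2max = 15.3 * HRmax / HRrest
VO2max = 15.3 * 202 / 48
VO2max = 3090.6 / 48 = 64.3875 mL/kg/min

64.3875 mL/kg/min


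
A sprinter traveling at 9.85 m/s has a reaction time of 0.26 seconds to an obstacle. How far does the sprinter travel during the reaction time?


d = v * t
d = 9.85 * 0.26
d = 2.561 m

2.561 m


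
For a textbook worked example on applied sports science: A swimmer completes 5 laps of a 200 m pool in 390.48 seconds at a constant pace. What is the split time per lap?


Split time = total_time / n_laps = 390.48 / 5
Split time = 78.096 s per lap

78.096 s


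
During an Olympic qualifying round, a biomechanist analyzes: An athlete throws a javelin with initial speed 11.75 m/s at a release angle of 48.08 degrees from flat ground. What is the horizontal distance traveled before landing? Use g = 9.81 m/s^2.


R = v^2 * sin(2*theta) / g
Convert angle to radians: theta = 48.08 deg = 0.8392 rad
sin(2*theta) = sin(1.6783) = 0.9942
R = 11.75^2 * 0.9942 / 9.81
R = 138.0625 * 0.9942 / 9.81 = 13.9924 m

13.9924 m


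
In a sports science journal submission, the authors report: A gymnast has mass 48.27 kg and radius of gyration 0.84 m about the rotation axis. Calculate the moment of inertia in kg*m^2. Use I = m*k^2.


I = m * k^2
I = 48.27 * 0.84^2
I = 48.27 * 0.7056 = 34.0593 kg*m^2

34.0593 kg*m^2


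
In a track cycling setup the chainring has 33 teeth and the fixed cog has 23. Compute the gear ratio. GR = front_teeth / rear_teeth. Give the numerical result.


GR = front_teeth / rear_teeth
GR = 33 / 23
GR = 1.4348

1.4348


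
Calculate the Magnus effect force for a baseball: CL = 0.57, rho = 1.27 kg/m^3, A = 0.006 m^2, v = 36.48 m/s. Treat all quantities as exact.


FM = 0.5 * CL * rho * A * v^2
FM = 0.5 * 0.57 * 1.27 * 0.006 * 36.48^2
v^2 = 1330.7904
FM = 0.5 * 0.57 * 1.27 * 0.006 * 1330.7904 = 2.8901 N

2.8901 N


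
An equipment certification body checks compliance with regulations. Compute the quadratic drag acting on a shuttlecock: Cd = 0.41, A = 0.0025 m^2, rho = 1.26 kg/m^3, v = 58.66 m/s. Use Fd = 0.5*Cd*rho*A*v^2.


Fd = 0.5 * Cd * rho * A * v^2
Fd = 0.5 * 0.41 * 1.26 * 0.0025 * 58.66^2
v^2 = 3440.9956
Fd = 0.5 * 0.41 * 1.26 * 0.0025 * 3440.9956 = 2.222 N

2.222 N


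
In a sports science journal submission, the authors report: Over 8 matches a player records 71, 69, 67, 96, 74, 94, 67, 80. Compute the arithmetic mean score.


Average = sum / n
Sum = 618
Average = 618 / 8 = 77.25

77.25


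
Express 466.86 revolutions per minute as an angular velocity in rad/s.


omega = RPM * 2 * pi / 60
omega = 466.86 * 2 * 3.14159 / 60
omega = 2933.3679 / 60 = 48.8895 rad/s

48.8895 rad/s


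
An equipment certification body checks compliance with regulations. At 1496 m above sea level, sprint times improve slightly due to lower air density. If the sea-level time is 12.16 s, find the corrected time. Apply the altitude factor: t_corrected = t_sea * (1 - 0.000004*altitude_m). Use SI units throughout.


Correction factor = 1 - 0.000004 * 1496 = 0.994016
t_corrected = t_sea * factor = 12.16 * 0.994016
t_corrected = 12.0872 s

12.0872 s


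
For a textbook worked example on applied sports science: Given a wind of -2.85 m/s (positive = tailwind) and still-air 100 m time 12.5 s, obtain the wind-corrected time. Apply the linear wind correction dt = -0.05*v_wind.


dt = -0.05 * v_wind = -0.05 * -2.85 = 0.1425 s
t_corrected = t_still + dt = 12.5 + (0.1425)
t_corrected = 12.6425 s

12.6425 s


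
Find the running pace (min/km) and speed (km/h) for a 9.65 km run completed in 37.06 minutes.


Pace = time / distance = 37.06 min / 9.65 km = 3.8404 min/km
Speed = distance / time_in_hours = 9.65 / 0.6177 hr
Speed = 15.6233 km/h

3.8404 min/km, 15.6233 km/h


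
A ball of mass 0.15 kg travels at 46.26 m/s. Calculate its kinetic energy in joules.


KE = 0.5 * m * v^2
KE = 0.5 * 0.15 * 46.26^2
KE = 0.5 * 0.15 * 2139.9876 = 160.4991 J

160.4991 J


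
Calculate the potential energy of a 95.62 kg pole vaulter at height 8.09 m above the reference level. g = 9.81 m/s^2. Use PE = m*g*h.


PE = m * g * h
PE = 95.62 * 9.81 * 8.09
PE = 938.0322 * 8.09 = 7588.6805 J

7588.6805 J


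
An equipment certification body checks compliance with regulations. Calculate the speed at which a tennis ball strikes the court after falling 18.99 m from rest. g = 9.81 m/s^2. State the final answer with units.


v = sqrt(2 * g * h)
v = sqrt(2 * 9.81 * 18.99)
v = sqrt(372.5838) = 19.3024 m/s

19.3024 m/s


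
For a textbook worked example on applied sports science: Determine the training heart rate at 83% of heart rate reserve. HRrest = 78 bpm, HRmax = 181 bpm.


Target = HRrest + pct*(HRmax - HRrest)
Heart rate reserve = HRmax - HRrest = 181 - 78 = 103 bpm
Fraction = 83% = 0.83
Target = 78 + 0.83 * 103
Target = 78 + 85.49 = 163.49 bpm

163.49 bpm


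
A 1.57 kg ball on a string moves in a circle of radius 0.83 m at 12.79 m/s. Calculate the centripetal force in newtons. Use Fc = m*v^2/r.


Fc = m * v^2 / r
v^2 = 12.79^2 = 163.5841
Fc = 1.57 * 163.5841 / 0.83
Fc = 256.827 / 0.83 = 309.4302 N

309.4302 N


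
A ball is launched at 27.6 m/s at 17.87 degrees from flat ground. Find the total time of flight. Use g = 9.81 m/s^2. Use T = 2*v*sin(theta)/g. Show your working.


T = 2*v*sin(theta)/g
sin(theta) = sin(17.87 deg) = 0.3069
T = 2*27.6*0.3069 / 9.81
T = 16.9386 / 9.81 = 1.7267 s

1.7267 s


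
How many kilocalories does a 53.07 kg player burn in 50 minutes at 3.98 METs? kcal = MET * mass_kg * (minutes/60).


kcal = MET * mass * time_hr
Convert time: 50 min = 0.8333 hr
kcal = 3.98 * 53.07 * 0.8333
kcal = 176.0155 kcal

176.0155 kcal


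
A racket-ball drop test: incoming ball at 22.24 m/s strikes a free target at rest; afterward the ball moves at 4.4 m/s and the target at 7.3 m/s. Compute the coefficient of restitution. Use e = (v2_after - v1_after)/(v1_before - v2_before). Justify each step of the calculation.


e = (v2_after - v1_after) / (v1_before - v2_before)
Numerator = 7.3 - 4.4 = 2.9
Denominator = 22.24 - 0 = 22.24
e = 2.9 / 22.24 = 0.1304

0.1304


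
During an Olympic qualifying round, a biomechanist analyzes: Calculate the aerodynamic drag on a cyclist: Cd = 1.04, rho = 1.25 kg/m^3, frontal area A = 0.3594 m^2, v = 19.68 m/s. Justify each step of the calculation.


Fd = 0.5 * Cd * rho * A * v^2
Fd = 0.5 * 1.04 * 1.25 * 0.3594 * 19.68^2
v^2 = 387.3024
Fd = 0.5 * 1.04 * 1.25 * 0.3594 * 387.3024 = 90.4777 N

90.4777 N


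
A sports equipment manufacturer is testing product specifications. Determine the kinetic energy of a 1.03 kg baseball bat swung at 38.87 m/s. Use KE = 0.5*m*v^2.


KE = 0.5 * m * v^2
KE = 0.5 * 1.03 * 38.87^2
KE = 0.5 * 1.03 * 1510.8769 = 778.1016 J

778.1016 J


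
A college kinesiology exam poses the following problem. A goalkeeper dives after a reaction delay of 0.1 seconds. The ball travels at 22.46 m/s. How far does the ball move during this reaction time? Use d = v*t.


d = v * t
d = 22.46 * 0.1
d = 2.246 m

2.246 m


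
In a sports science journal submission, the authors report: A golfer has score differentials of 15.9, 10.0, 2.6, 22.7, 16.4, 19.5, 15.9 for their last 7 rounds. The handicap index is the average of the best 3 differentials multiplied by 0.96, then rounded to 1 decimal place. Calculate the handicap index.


All differentials: 15.9, 10.0, 2.6, 22.7, 16.4, 19.5, 15.9
Sorted: 2.6, 10.0, 15.9, 15.9, 16.4, 19.5, 22.7
Best 3: 2.6, 10.0, 15.9
Average of best = 28.5 / 3 = 9.5
Raw index = 9.5 * 0.96 = 9.12
Handicap index = round(9.12, 1) = 9.1

9.1


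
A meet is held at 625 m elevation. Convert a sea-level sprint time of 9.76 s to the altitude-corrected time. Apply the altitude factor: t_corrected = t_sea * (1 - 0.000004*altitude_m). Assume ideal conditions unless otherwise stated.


Correction factor = 1 - 0.000004 * 625 = 0.9975
t_corrected = t_sea * factor = 9.76 * 0.9975
t_corrected = 9.7356 s

9.7356 s


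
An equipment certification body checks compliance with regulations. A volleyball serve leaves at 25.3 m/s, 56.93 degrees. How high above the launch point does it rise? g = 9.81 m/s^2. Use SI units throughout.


H = (v*sin(theta))^2 / (2*g)
vy = v*sin(theta) = 25.3 * sin(56.93 deg) = 21.2015 m/s
H = vy^2 / (2*g) = 449.5042 / (2*9.81)
H = 449.5042 / 19.62 = 22.9105 m

22.9105 m


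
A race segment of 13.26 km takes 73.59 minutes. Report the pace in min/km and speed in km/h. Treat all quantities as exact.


Pace = time / distance = 73.59 min / 13.26 km = 5.5498 min/km
Speed = distance / time_in_hours = 13.26 / 1.2265 hr
Speed = 10.8113 km/h

5.5498 min/km, 10.8113 km/h


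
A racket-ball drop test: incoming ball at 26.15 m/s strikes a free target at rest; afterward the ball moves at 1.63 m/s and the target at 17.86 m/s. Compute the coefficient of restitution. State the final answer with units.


e = (v2_after - v1_after) / (v1_before - v2_before)
Numerator = 17.86 - 1.63 = 16.23
Denominator = 26.15 - 0 = 26.15
e = 16.23 / 26.15 = 0.6207

0.6207


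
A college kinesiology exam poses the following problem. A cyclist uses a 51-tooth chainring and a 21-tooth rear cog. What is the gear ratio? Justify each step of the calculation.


GR = front_teeth / rear_teeth
GR = 51 / 21
GR = 2.4286

2.4286


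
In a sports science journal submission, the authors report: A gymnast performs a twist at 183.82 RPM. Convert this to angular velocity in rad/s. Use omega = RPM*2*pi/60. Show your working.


omega = RPM * 2 * pi / 60
omega = 183.82 * 2 * 3.14159 / 60
omega = 1154.9751 / 60 = 19.2496 rad/s

19.2496 rad/s


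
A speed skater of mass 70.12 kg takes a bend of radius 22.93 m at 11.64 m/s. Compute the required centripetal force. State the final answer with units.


Fc = m * v^2 / r
v^2 = 11.64^2 = 135.4896
Fc = 70.12 * 135.4896 / 22.93
Fc = 9500.5308 / 22.93 = 414.3276 N

414.3276 N


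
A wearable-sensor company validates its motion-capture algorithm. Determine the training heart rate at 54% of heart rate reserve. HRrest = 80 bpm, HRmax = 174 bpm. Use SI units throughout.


Target = HRrest + pct*(HRmax - HRrest)
Heart rate reserve = HRmax - HRrest = 174 - 80 = 94 bpm
Fraction = 54% = 0.54
Target = 80 + 0.54 * 94
Target = 80 + 50.76 = 130.76 bpm

130.76 bpm


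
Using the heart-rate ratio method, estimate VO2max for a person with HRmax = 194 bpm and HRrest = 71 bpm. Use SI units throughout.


VO2max = 15.3 * HRmax / HRrest
VO2max = 15.3 * 194 / 71
VO2max = 2968.2 / 71 = 41.8056 mL/kg/min

41.8056 mL/kg/min


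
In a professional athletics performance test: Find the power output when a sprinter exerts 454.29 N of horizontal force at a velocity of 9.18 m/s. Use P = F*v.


P = F * v
P = 454.29 * 9.18
P = 4170.3822 W

4170.3822 W


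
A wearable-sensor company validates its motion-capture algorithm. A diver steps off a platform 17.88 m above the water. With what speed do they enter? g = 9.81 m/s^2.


v = sqrt(2 * g * h)
v = sqrt(2 * 9.81 * 17.88)
v = sqrt(350.8056) = 18.7298 m/s

18.7298 m/s


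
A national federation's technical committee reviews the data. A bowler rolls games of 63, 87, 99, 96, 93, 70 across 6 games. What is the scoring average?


Average = sum / n
Sum = 508
Average = 508 / 6 = 84.6667

84.6667


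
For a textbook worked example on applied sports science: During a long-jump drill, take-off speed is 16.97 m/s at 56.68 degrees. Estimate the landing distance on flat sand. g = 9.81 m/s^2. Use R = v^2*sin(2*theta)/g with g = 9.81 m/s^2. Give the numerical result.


R = v^2 * sin(2*theta) / g
Convert angle to radians: theta = 56.68 deg = 0.9893 rad
sin(2*theta) = sin(1.9785) = 0.918
R = 16.97^2 * 0.918 / 9.81
R = 287.9809 * 0.918 / 9.81 = 26.9496 m

26.9496 m


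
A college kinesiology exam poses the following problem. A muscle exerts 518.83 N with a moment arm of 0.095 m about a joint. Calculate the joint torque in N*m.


tau = F * d
tau = 518.83 * 0.095
tau = 49.2889 N*m

49.2889 N*m


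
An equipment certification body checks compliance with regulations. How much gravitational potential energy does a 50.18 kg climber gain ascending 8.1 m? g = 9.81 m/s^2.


PE = m * g * h
PE = 50.18 * 9.81 * 8.1
PE = 492.2658 * 8.1 = 3987.353 J

3987.353 J


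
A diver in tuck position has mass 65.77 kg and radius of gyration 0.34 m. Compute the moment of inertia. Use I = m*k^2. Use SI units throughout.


I = m * k^2
I = 65.77 * 0.34^2
I = 65.77 * 0.1156 = 7.603 kg*m^2

7.603 kg*m^2


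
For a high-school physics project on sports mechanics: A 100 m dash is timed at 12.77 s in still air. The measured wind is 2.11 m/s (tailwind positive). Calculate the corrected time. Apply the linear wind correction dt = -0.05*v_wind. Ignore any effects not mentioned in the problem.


dt = -0.05 * v_wind = -0.05 * 2.11 = -0.1055 s
t_corrected = t_still + dt = 12.77 + (-0.1055)
t_corrected = 12.6645 s

12.6645 s


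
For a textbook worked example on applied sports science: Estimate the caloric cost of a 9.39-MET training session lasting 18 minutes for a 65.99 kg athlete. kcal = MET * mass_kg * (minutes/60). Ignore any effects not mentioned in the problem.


kcal = MET * mass * time_hr
Convert time: 18 min = 0.3 hr
kcal = 9.39 * 65.99 * 0.3
kcal = 185.8938 kcal

185.8938 kcal


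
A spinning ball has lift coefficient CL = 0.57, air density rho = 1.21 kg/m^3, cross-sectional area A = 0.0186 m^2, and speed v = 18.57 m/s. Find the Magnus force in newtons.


FM = 0.5 * CL * rho * A * v^2
FM = 0.5 * 0.57 * 1.21 * 0.0186 * 18.57^2
v^2 = 344.8449
FM = 0.5 * 0.57 * 1.21 * 0.0186 * 344.8449 = 2.2119 N

2.2119 N


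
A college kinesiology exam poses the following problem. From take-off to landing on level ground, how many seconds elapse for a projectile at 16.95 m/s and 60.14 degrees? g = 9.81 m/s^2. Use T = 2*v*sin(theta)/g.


T = 2*v*sin(theta)/g
sin(theta) = sin(60.14 deg) = 0.8672
T = 2*16.95*0.8672 / 9.81
T = 29.3996 / 9.81 = 2.9969 s

2.9969 s


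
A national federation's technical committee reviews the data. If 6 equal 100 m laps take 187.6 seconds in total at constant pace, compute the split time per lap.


Split time = total_time / n_laps = 187.6 / 6
Split time = 31.2667 s per lap

31.2667 s


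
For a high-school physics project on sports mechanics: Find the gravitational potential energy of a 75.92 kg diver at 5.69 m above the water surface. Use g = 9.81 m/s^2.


PE = m * g * h
PE = 75.92 * 9.81 * 5.69
PE = 744.7752 * 5.69 = 4237.7709 J

4237.7709 J


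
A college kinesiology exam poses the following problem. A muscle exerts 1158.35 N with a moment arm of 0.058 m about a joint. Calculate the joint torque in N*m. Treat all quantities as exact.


tau = F * d
tau = 1158.35 * 0.058
tau = 67.1843 N*m

67.1843 N*m


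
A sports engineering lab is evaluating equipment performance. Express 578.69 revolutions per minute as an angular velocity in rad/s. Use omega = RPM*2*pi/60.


omega = RPM * 2 * pi / 60
omega = 578.69 * 2 * 3.14159 / 60
omega = 3636.0165 / 60 = 60.6003 rad/s

60.6003 rad/s


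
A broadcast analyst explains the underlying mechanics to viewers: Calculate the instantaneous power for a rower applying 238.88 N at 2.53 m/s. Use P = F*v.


P = F * v
P = 238.88 * 2.53
P = 604.3664 W

604.3664 W


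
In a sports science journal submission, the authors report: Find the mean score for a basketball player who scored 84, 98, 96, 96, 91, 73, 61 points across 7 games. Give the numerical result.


Average = sum / n
Sum = 599
Average = 599 / 7 = 85.5714

85.5714


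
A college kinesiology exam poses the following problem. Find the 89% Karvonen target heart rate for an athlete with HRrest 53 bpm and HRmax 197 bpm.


Target = HRrest + pct*(HRmax - HRrest)
Heart rate reserve = HRmax - HRrest = 197 - 53 = 144 bpm
Fraction = 89% = 0.89
Target = 53 + 0.89 * 144
Target = 53 + 128.16 = 181.16 bpm

181.16 bpm


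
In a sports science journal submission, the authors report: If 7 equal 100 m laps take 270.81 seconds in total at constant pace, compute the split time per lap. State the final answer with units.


Split time = total_time / n_laps = 270.81 / 7
Split time = 38.6871 s per lap

38.6871 s


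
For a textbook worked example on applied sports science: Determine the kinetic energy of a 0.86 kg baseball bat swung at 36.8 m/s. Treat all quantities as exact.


KE = 0.5 * m * v^2
KE = 0.5 * 0.86 * 36.8^2
KE = 0.5 * 0.86 * 1354.24 = 582.3232 J

582.3232 J


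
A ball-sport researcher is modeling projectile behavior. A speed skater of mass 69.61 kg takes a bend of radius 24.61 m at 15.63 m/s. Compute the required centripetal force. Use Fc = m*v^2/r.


Fc = m * v^2 / r
v^2 = 15.63^2 = 244.2969
Fc = 69.61 * 244.2969 / 24.61
Fc = 17005.5072 / 24.61 = 690.9999 N

690.9999 N


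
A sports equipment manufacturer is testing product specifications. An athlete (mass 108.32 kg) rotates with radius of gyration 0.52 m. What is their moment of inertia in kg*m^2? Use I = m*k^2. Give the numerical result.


I = m * k^2
I = 108.32 * 0.52^2
I = 108.32 * 0.2704 = 29.2897 kg*m^2

29.2897 kg*m^2


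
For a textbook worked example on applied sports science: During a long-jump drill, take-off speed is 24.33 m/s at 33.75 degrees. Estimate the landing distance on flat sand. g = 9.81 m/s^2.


R = v^2 * sin(2*theta) / g
Convert angle to radians: theta = 33.75 deg = 0.589 rad
sin(2*theta) = sin(1.1781) = 0.9239
R = 24.33^2 * 0.9239 / 9.81
R = 591.9489 * 0.9239 / 9.81 = 55.7482 m

55.7482 m


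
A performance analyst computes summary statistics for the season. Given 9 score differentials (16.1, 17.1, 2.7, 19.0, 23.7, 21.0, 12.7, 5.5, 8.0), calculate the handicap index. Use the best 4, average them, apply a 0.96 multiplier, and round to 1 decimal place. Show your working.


All differentials: 16.1, 17.1, 2.7, 19.0, 23.7, 21.0, 12.7, 5.5, 8.0
Sorted: 2.7, 5.5, 8.0, 12.7, 16.1, 17.1, 19.0, 21.0, 23.7
Best 4: 2.7, 5.5, 8.0, 12.7
Average of best = 28.9 / 4 = 7.225
Raw index = 7.225 * 0.96 = 6.936
Handicap index = round(6.936, 1) = 6.9

6.9


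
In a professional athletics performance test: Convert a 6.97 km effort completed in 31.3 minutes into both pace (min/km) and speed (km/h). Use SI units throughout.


Pace = time / distance = 31.3 min / 6.97 km = 4.4907 min/km
Speed = distance / time_in_hours = 6.97 / 0.5217 hr
Speed = 13.361 km/h

4.4907 min/km, 13.361 km/h


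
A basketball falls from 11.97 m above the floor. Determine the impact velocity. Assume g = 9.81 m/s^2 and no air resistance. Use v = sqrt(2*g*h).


v = sqrt(2 * g * h)
v = sqrt(2 * 9.81 * 11.97)
v = sqrt(234.8514) = 15.3249 m/s

15.3249 m/s


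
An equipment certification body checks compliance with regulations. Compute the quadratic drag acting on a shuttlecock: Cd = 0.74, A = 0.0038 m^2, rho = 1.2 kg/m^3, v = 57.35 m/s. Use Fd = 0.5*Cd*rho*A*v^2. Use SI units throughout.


Fd = 0.5 * Cd * rho * A * v^2
Fd = 0.5 * 0.74 * 1.2 * 0.0038 * 57.35^2
v^2 = 3289.0225
Fd = 0.5 * 0.74 * 1.2 * 0.0038 * 3289.0225 = 5.5492 N

5.5492 N


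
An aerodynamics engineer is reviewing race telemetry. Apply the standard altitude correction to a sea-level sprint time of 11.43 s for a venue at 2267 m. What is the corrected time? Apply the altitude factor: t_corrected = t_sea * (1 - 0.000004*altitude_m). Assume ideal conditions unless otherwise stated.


Correction factor = 1 - 0.000004 * 2267 = 0.990932
t_corrected = t_sea * factor = 11.43 * 0.990932
t_corrected = 11.3264 s

11.3264 s


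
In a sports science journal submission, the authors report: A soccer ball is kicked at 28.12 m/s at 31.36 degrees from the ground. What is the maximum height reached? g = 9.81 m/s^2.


H = (v*sin(theta))^2 / (2*g)
vy = v*sin(theta) = 28.12 * sin(31.36 deg) = 14.634 m/s
H = vy^2 / (2*g) = 214.1549 / (2*9.81)
H = 214.1549 / 19.62 = 10.9151 m

10.9151 m
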